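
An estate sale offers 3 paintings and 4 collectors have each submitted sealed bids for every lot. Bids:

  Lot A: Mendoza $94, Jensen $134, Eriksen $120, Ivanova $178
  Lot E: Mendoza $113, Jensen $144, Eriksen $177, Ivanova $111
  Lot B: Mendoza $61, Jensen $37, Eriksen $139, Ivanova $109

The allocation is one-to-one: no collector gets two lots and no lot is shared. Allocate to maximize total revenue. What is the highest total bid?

Maximum total: $461

Optimal: Ivanova→Lot A ($178), Jensen→Lot E ($144), Eriksen→Lot B ($139) — total 178+144+139 = $461.
Max-entry greedy (repeatedly take the single best remaining cell) gives $416, worse by 45.
Next-best assignment: Ivanova→Lot A, Mendoza→Lot E, Eriksen→Lot B = $430.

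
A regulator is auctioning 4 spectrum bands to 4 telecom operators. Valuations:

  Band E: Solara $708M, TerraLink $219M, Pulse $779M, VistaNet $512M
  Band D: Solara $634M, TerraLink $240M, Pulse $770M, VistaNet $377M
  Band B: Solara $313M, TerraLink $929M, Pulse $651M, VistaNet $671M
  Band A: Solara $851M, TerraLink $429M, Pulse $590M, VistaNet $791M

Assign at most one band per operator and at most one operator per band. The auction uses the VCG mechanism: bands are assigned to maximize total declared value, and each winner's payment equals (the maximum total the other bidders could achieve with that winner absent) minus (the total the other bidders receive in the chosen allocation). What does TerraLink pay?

Efficient allocation: Solara→Band E ($708M), TerraLink→Band B ($929M), Pulse→Band D ($770M), VistaNet→Band A ($791M); total welfare W = $3198M.
TerraLink receives Band B at value $929M, so the others get W − 929 = $2269M.
Without TerraLink: best allocation of the remaining 3 bidders over all 4 bands is Solara→Band A ($851M), Pulse→Band E ($779M), VistaNet→Band B ($671M), total $2301M.
VCG payment = (others' best without TerraLink) − (others' welfare with TerraLink) = 2301 − 2269 = $32M.

TerraLink pays $32M.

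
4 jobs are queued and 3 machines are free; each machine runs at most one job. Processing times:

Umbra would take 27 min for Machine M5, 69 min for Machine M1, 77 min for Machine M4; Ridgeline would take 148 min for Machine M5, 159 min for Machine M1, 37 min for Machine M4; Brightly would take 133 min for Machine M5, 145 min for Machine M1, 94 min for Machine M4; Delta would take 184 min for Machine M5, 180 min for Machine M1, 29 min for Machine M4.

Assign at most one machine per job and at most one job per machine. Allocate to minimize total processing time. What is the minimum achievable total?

Min total: 201 min

Optimal: Umbra→Machine M5 (27 min), Brightly→Machine M1 (145 min), Delta→Machine M4 (29 min) — total 27+145+29 = 201 min.
Row-greedy (each job in turn takes its cheapest remaining machine) gives 209 min, worse by 8.
Next-best assignment: Umbra→Machine M5, Brightly→Machine M1, Ridgeline→Machine M4 = 209 min.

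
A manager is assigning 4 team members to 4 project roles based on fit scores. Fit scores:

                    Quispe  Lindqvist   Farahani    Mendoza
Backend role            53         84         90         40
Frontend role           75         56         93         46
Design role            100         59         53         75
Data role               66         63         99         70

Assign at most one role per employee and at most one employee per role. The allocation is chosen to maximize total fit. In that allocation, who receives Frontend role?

Farahani receives Frontend role.

This is the linear assignment problem.
Optimal: Quispe→Design role (100 pts), Lindqvist→Backend role (84 pts), Farahani→Frontend role (93 pts), Mendoza→Data role (70 pts) — total 100+84+93+70 = 347 pts.
Max-entry greedy (repeatedly take the single best remaining cell) gives 329 pts, worse by 18.
Every other assignment is strictly worse.
Farahani's own top role is Data role (99 pts), but forcing Farahani→Data role and reassigning the rest optimally gives only 333 pts — worse by 14.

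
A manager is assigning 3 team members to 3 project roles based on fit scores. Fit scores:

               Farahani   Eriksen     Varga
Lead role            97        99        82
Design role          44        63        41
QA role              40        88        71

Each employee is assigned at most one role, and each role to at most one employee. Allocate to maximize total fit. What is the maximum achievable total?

Treat this as an assignment problem: match each employee to one role.
Optimal: Farahani→Lead role (97 pts), Eriksen→Design role (63 pts), Varga→QA role (71 pts) — total 97+63+71 = 231 pts.
Max-entry greedy (repeatedly take the single best remaining cell) gives 214 pts, worse by 17.
Swapping Eriksen↔Farahani (Eriksen→Lead role 99 pts, Farahani→Design role 44 pts) loses 17.
Checked against all permutations: 231 pts is optimal.

Maximum total: 231 pts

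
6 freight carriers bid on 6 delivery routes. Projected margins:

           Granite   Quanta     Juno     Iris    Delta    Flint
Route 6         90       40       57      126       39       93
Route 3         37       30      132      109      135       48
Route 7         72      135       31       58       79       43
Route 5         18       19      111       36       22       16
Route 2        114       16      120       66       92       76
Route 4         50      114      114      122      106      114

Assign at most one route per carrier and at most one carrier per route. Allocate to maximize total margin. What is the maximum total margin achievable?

Optimal: Granite→Route 2 ($114k), Quanta→Route 7 ($135k), Juno→Route 5 ($111k), Iris→Route 6 ($126k), Delta→Route 3 ($135k), Flint→Route 4 ($114k) — total 114+135+111+126+135+114 = $735k.
Row-greedy (each carrier in turn takes its best remaining route) gives $629k, worse by 106.
Every other assignment is strictly worse.

Max total: $735k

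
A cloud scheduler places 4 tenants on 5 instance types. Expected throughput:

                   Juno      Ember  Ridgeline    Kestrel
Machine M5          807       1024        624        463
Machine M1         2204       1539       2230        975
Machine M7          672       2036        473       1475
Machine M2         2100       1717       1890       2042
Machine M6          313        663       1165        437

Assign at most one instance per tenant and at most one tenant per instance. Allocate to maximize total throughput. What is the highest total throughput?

Optimal: Juno→Machine M1 (2204 ops/s), Ember→Machine M7 (2036 ops/s), Ridgeline→Machine M6 (1165 ops/s), Kestrel→Machine M2 (2042 ops/s) — total 2204+2036+1165+2042 = 7447 ops/s.
Column-greedy (each instance in turn goes to its best remaining tenant) gives 6829 ops/s, worse by 618.

Max total: 7447 ops/s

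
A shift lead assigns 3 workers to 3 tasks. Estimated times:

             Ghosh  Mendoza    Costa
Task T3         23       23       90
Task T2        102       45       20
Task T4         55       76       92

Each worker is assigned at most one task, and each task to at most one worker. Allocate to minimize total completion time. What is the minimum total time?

This is the linear assignment problem.
Optimal: Ghosh→Task T4 (55 min), Mendoza→Task T3 (23 min), Costa→Task T2 (20 min) — total 55+23+20 = 98 min.
Column-greedy (each task in turn goes to its cheapest remaining worker) gives 119 min, worse by 21.
Swapping Costa↔Mendoza (Costa→Task T3 90 min, Mendoza→Task T2 45 min) adds 92.
Checked against all permutations: 98 min is optimal.

Min total: 98 min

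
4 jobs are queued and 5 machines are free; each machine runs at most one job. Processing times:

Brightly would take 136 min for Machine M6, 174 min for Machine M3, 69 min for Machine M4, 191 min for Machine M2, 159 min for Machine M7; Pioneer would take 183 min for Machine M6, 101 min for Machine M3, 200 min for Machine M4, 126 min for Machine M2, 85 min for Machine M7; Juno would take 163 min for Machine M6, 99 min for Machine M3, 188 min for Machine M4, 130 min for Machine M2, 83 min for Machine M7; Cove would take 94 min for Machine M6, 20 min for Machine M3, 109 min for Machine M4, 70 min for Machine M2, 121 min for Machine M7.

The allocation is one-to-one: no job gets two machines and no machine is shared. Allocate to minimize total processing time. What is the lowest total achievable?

Minimum total: 298 min

This is a one-to-one assignment (minimum-cost bipartite matching).
Optimal: Brightly→Machine M4 (69 min), Pioneer→Machine M2 (126 min), Juno→Machine M7 (83 min), Cove→Machine M3 (20 min) — total 69+126+83+20 = 298 min.
Row-greedy (each job in turn takes its cheapest remaining machine) gives 323 min, worse by 25.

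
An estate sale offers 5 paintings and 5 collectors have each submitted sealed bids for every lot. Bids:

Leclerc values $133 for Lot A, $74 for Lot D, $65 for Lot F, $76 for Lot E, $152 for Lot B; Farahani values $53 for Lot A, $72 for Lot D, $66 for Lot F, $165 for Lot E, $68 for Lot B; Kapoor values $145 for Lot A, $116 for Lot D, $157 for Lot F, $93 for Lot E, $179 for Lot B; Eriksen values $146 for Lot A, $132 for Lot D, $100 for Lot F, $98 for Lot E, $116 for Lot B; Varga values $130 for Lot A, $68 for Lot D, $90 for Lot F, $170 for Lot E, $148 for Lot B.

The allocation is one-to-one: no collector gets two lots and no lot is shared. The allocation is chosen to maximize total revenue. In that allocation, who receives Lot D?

Eriksen receives Lot D.

Optimal: Leclerc→Lot B ($152), Farahani→Lot E ($165), Kapoor→Lot F ($157), Eriksen→Lot D ($132), Varga→Lot A ($130) — total 152+165+157+132+130 = $736.
Row-greedy (each collector in turn takes its best remaining lot) gives $688, worse by 48.
Next-best assignment: Leclerc→Lot A, Farahani→Lot E, Kapoor→Lot F, Eriksen→Lot D, Varga→Lot B = $735.
Swapping Kapoor↔Eriksen (Kapoor→Lot D $116, Eriksen→Lot F $100) loses 73.
No other one-to-one assignment exceeds $736.
Eriksen's own top lot is Lot A ($146), but forcing Eriksen→Lot A and reassigning the rest optimally gives only $697 — worse by 39.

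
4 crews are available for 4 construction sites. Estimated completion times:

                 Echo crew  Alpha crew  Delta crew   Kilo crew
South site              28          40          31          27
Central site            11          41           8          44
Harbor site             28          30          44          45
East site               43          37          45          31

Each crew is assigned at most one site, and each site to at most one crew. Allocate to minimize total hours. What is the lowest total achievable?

Min total: 97 hours

This is a one-to-one assignment (minimum-cost bipartite matching).
Optimal: Echo crew→South site (28 hours), Alpha crew→Harbor site (30 hours), Delta crew→Central site (8 hours), Kilo crew→East site (31 hours) — total 28+30+8+31 = 97 hours.
Min-entry greedy (repeatedly take the single cheapest remaining cell) gives 100 hours, worse by 3.
Next-best assignment: Echo crew→Harbor site, Alpha crew→East site, Delta crew→Central site, Kilo crew→South site = 100 hours.
Swapping Kilo crew↔Delta crew (Kilo crew→Central site 44 hours, Delta crew→East site 45 hours) adds 50.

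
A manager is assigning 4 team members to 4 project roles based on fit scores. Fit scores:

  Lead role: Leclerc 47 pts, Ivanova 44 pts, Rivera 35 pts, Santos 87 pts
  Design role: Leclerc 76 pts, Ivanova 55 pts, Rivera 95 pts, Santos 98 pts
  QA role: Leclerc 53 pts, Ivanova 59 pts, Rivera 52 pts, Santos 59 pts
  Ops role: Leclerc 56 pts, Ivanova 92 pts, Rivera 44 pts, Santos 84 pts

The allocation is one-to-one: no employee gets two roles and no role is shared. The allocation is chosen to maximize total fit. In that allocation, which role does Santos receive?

Santos receives Lead role.

Optimal: Leclerc→QA role (53 pts), Ivanova→Ops role (92 pts), Rivera→Design role (95 pts), Santos→Lead role (87 pts) — total 53+92+95+87 = 327 pts.
Column-greedy (each role in turn goes to its best remaining employee) gives 297 pts, worse by 30.
Swapping Santos↔Leclerc (Santos→QA role 59 pts, Leclerc→Lead role 47 pts) loses 34.
No other one-to-one assignment exceeds 327 pts.
Santos's own top role is Design role (98 pts), but forcing Santos→Design role and reassigning the rest optimally gives only 289 pts — worse by 38.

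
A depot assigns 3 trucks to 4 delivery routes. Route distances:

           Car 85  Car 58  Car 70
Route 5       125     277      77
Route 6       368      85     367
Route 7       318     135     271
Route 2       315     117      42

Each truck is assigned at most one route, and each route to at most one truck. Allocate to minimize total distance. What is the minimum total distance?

Min total: 252 km

This is the linear assignment problem.
Optimal: Car 85→Route 5 (125 km), Car 58→Route 6 (85 km), Car 70→Route 2 (42 km) — total 125+85+42 = 252 km.
Column-greedy (each route in turn goes to its cheapest remaining truck) gives 480 km, worse by 228.
No other one-to-one assignment undercuts 252 km.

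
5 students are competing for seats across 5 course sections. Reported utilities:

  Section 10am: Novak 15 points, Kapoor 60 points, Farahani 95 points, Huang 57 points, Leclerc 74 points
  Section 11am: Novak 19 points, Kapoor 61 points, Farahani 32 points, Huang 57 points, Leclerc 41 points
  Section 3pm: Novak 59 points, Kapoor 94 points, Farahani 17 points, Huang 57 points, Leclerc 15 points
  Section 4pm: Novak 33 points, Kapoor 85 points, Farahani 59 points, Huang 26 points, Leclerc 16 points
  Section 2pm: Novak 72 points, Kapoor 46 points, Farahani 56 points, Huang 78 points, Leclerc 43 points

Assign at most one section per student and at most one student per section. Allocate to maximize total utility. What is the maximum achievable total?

Max total: 358 points

Optimal: Novak→Section 3pm (59 points), Kapoor→Section 4pm (85 points), Farahani→Section 10am (95 points), Huang→Section 2pm (78 points), Leclerc→Section 11am (41 points) — total 59+85+95+78+41 = 358 points.
Row-greedy (each student in turn takes its best remaining section) gives 334 points, worse by 24.
Next-best assignment: Novak→Section 2pm, Kapoor→Section 3pm, Farahani→Section 4pm, Huang→Section 11am, Leclerc→Section 10am = 356 points.
Swapping Farahani↔Huang (Farahani→Section 2pm 56 points, Huang→Section 10am 57 points) loses 60.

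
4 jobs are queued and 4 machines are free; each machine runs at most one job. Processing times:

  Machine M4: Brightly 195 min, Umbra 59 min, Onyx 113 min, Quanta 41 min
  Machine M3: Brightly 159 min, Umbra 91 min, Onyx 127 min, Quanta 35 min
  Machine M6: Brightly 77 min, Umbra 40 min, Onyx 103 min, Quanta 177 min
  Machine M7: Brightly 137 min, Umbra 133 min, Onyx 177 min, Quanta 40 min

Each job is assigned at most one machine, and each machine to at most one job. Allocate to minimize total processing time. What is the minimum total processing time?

Min total: 303 min

Optimal: Brightly→Machine M6 (77 min), Umbra→Machine M4 (59 min), Onyx→Machine M3 (127 min), Quanta→Machine M7 (40 min) — total 77+59+127+40 = 303 min.
Min-entry greedy (repeatedly take the single cheapest remaining cell) gives 325 min, worse by 22.
Next-best assignment: Brightly→Machine M6, Umbra→Machine M3, Onyx→Machine M4, Quanta→Machine M7 = 321 min.
Swapping Onyx↔Quanta (Onyx→Machine M7 177 min, Quanta→Machine M3 35 min) adds 45.
Checked against all permutations: 303 min is optimal.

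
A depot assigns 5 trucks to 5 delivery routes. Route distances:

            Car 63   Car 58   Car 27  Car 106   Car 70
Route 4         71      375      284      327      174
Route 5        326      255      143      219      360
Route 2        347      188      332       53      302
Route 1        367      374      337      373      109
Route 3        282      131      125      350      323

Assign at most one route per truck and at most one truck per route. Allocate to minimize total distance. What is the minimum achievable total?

Minimum total: 507 km

This is a one-to-one assignment (minimum-cost bipartite matching).
Optimal: Car 63→Route 4 (71 km), Car 58→Route 3 (131 km), Car 27→Route 5 (143 km), Car 106→Route 2 (53 km), Car 70→Route 1 (109 km) — total 71+131+143+53+109 = 507 km.
Min-entry greedy (repeatedly take the single cheapest remaining cell) gives 613 km, worse by 106.
Swapping Car 70↔Car 27 (Car 70→Route 5 360 km, Car 27→Route 1 337 km) adds 445.
Checked against all permutations: 507 km is optimal.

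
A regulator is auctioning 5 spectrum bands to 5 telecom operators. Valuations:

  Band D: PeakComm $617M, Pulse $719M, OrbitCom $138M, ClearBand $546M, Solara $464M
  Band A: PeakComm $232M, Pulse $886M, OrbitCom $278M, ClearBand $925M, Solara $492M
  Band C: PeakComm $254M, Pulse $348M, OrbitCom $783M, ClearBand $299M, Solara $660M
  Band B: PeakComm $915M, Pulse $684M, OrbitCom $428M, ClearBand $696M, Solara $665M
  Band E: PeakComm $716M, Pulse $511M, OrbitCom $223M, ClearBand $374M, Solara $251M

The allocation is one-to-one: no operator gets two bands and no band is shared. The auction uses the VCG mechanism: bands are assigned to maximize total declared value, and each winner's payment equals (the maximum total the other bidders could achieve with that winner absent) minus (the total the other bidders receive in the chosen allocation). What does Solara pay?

Solara pays $199M.

Efficient allocation: PeakComm→Band E ($716M), Pulse→Band D ($719M), OrbitCom→Band C ($783M), ClearBand→Band A ($925M), Solara→Band B ($665M); total welfare W = $3808M.
Solara receives Band B at value $665M, so the others get W − 665 = $3143M.
Without Solara: best allocation of the remaining 4 bidders over all 5 bands is PeakComm→Band B ($915M), Pulse→Band D ($719M), OrbitCom→Band C ($783M), ClearBand→Band A ($925M), total $3342M.
VCG payment = (others' best without Solara) − (others' welfare with Solara) = 3342 − 3143 = $199M.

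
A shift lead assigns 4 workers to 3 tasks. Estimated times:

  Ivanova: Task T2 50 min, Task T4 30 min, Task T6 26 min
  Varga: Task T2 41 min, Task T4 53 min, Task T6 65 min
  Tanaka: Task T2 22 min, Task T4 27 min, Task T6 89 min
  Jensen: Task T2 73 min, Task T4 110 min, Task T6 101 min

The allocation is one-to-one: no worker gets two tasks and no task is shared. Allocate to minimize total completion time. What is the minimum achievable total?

Treat this as an assignment problem: match each worker to one task.
Optimal: Varga→Task T2 (41 min), Tanaka→Task T4 (27 min), Ivanova→Task T6 (26 min) — total 41+27+26 = 94 min.
Column-greedy (each task in turn goes to its cheapest remaining worker) gives 117 min, worse by 23.
Next-best assignment: Tanaka→Task T2, Varga→Task T4, Ivanova→Task T6 = 101 min.

Minimum total: 94 min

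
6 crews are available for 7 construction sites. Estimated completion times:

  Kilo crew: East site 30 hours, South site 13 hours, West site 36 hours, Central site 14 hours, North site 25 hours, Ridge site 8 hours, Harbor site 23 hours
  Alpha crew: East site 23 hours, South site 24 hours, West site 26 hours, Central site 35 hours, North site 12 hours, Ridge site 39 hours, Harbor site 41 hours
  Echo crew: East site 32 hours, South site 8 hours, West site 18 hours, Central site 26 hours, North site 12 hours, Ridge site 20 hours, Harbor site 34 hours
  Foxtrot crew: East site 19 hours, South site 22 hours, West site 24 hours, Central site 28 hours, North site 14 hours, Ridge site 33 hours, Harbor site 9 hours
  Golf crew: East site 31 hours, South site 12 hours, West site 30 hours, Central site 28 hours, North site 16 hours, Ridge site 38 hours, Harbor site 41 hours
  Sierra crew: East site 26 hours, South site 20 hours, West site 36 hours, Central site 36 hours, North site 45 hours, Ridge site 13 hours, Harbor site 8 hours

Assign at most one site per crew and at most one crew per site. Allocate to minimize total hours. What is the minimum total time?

Optimal: Kilo crew→Ridge site (8 hours), Alpha crew→North site (12 hours), Echo crew→West site (18 hours), Foxtrot crew→East site (19 hours), Golf crew→South site (12 hours), Sierra crew→Harbor site (8 hours) — total 8+12+18+19+12+8 = 77 hours.
Min-entry greedy (repeatedly take the single cheapest remaining cell) gives 83 hours, worse by 6.
No other one-to-one assignment undercuts 77 hours.

Minimum total: 77 hours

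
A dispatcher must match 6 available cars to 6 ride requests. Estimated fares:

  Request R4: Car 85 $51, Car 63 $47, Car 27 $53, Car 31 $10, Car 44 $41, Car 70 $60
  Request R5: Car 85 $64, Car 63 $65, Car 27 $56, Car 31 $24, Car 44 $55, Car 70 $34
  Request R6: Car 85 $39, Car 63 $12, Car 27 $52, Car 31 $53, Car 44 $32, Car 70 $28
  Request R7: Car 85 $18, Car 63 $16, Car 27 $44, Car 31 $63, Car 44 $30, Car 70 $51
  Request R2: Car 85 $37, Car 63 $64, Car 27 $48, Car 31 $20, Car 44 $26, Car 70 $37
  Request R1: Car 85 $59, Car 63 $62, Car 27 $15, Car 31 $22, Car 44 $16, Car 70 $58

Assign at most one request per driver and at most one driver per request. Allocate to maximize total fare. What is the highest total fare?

Optimal: Car 85→Request R1 ($59), Car 63→Request R2 ($64), Car 27→Request R6 ($52), Car 31→Request R7 ($63), Car 44→Request R5 ($55), Car 70→Request R4 ($60) — total 59+64+52+63+55+60 = $353.
Row-greedy (each driver in turn takes its best remaining request) gives $334, worse by 19.

Max total: $353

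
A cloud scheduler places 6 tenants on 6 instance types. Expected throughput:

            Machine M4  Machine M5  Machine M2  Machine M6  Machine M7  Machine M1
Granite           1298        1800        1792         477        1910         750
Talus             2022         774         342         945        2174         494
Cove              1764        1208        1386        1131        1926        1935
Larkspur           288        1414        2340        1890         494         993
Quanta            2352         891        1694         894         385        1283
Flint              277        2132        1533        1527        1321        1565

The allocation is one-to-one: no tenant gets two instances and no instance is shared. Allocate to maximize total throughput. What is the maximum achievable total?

Optimal: Granite→Machine M2 (1792 ops/s), Talus→Machine M7 (2174 ops/s), Cove→Machine M1 (1935 ops/s), Larkspur→Machine M6 (1890 ops/s), Quanta→Machine M4 (2352 ops/s), Flint→Machine M5 (2132 ops/s) — total 1792+2174+1935+1890+2352+2132 = 12275 ops/s.

Maximum total: 12275 ops/s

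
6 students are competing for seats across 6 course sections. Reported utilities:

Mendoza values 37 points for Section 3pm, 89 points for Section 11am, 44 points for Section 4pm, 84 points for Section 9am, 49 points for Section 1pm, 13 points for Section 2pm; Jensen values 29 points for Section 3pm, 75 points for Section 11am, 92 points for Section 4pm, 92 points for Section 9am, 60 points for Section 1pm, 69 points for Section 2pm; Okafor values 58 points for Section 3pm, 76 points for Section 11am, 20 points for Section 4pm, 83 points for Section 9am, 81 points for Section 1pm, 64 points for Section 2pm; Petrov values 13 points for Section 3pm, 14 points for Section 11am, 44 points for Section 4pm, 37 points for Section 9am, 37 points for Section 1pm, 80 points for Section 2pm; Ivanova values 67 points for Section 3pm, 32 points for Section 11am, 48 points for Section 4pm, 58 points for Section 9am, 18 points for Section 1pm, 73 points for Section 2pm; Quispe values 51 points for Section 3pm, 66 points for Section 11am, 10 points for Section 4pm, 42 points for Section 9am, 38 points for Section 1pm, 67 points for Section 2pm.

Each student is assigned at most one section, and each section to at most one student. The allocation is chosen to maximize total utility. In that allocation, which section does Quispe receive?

Optimal: Mendoza→Section 9am (84 points), Jensen→Section 4pm (92 points), Okafor→Section 1pm (81 points), Petrov→Section 2pm (80 points), Ivanova→Section 3pm (67 points), Quispe→Section 11am (66 points) — total 84+92+81+80+67+66 = 470 points.
Max-entry greedy (repeatedly take the single best remaining cell) gives 449 points, worse by 21.
Quispe's own top section is Section 2pm (67 points), but forcing Quispe→Section 2pm and reassigning the rest optimally gives only 440 points — worse by 30.

Quispe receives Section 11am.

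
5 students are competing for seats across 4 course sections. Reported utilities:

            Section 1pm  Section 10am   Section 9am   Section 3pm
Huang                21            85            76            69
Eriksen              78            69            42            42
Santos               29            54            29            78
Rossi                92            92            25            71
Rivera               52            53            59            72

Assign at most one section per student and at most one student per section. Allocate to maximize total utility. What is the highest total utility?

Optimal: Eriksen→Section 1pm (78 points), Rossi→Section 10am (92 points), Huang→Section 9am (76 points), Santos→Section 3pm (78 points) — total 78+92+76+78 = 324 points.
Swapping Huang↔Santos (Huang→Section 3pm 69 points, Santos→Section 9am 29 points) loses 56.

Max total: 324 points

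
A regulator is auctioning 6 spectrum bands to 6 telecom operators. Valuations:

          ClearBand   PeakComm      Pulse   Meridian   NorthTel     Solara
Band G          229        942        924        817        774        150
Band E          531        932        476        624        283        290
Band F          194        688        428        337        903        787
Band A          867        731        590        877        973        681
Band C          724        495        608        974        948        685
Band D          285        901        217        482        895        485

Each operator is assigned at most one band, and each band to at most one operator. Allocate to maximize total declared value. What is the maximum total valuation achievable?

This is the linear assignment problem.
Optimal: ClearBand→Band A ($867M), PeakComm→Band E ($932M), Pulse→Band G ($924M), Meridian→Band C ($974M), NorthTel→Band D ($895M), Solara→Band F ($787M) — total 867+932+924+974+895+787 = $5379M.
Column-greedy (each band in turn goes to its best remaining operator) gives $4238M, worse by 1141.
Swapping PeakComm↔Solara (PeakComm→Band F $688M, Solara→Band E $290M) loses 741.

Max total: $5379M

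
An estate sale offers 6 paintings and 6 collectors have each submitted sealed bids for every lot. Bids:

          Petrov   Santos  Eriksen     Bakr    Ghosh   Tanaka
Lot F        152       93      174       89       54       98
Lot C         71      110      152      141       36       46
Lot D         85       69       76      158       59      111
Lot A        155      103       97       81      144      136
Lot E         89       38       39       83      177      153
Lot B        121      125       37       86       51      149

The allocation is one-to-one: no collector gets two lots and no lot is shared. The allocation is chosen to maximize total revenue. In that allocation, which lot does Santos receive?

Optimal: Petrov→Lot A ($155), Santos→Lot C ($110), Eriksen→Lot F ($174), Bakr→Lot D ($158), Ghosh→Lot E ($177), Tanaka→Lot B ($149) — total 155+110+174+158+177+149 = $923.
Row-greedy (each collector in turn takes its best remaining lot) gives $835, worse by 88.
Next-best assignment: Petrov→Lot F, Santos→Lot B, Eriksen→Lot C, Bakr→Lot D, Ghosh→Lot E, Tanaka→Lot A = $900.
Santos's own top lot is Lot B ($125), but forcing Santos→Lot B and reassigning the rest optimally gives only $900 — worse by 23.

Santos receives Lot C.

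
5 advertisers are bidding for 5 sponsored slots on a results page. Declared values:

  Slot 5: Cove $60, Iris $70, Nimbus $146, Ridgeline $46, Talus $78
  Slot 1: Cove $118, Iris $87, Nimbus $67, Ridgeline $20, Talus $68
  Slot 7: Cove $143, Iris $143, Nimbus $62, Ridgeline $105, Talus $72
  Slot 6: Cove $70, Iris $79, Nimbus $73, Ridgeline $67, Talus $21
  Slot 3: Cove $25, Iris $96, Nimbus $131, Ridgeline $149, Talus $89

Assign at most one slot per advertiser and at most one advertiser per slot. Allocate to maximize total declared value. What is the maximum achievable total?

Optimal: Cove→Slot 7 ($143), Iris→Slot 6 ($79), Nimbus→Slot 5 ($146), Ridgeline→Slot 3 ($149), Talus→Slot 1 ($68) — total 143+79+146+149+68 = $585.
Row-greedy (each advertiser in turn takes its best remaining slot) gives $520, worse by 65.
Every other assignment is strictly worse.

Max total: $585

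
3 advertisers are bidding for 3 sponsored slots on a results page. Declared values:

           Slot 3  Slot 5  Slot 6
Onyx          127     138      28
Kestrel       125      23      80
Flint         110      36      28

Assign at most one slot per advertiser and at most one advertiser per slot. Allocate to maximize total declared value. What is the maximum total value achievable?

Max total: $328

Treat this as an assignment problem: match each advertiser to one slot.
Optimal: Onyx→Slot 5 ($138), Kestrel→Slot 6 ($80), Flint→Slot 3 ($110) — total 138+80+110 = $328.
Column-greedy (each slot in turn goes to its best remaining advertiser) gives $243, worse by 85.
Swapping Onyx↔Flint (Onyx→Slot 3 $127, Flint→Slot 5 $36) loses 85.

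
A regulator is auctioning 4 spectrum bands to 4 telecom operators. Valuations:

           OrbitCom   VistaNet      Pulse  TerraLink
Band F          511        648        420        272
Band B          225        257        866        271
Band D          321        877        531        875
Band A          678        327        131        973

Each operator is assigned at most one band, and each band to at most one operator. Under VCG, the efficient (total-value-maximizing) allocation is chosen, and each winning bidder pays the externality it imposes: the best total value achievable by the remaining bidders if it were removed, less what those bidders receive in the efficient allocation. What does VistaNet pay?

VistaNet pays $69M.

Efficient allocation: OrbitCom→Band F ($511M), VistaNet→Band D ($877M), Pulse→Band B ($866M), TerraLink→Band A ($973M); total welfare W = $3227M.
VistaNet receives Band D at value $877M, so the others get W − 877 = $2350M.
Without VistaNet: best allocation of the remaining 3 bidders over all 4 bands is OrbitCom→Band A ($678M), Pulse→Band B ($866M), TerraLink→Band D ($875M), total $2419M.
VCG payment = (others' best without VistaNet) − (others' welfare with VistaNet) = 2419 − 2350 = $69M.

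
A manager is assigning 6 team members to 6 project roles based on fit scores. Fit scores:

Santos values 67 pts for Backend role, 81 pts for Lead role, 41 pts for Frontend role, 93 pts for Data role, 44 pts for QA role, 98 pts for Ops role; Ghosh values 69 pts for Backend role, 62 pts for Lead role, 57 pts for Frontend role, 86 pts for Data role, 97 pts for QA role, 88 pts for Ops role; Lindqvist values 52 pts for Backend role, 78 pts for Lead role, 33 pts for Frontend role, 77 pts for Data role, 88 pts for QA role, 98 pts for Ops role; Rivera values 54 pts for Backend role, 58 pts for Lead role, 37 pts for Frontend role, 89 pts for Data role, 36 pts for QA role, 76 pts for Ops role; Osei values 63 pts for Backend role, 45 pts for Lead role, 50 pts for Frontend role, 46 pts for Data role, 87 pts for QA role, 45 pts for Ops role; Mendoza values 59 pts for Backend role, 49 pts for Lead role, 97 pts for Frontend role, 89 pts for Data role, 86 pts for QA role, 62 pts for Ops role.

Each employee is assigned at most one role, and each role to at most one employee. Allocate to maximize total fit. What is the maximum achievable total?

Maximum total: 525 pts

Optimal: Santos→Lead role (81 pts), Ghosh→QA role (97 pts), Lindqvist→Ops role (98 pts), Rivera→Data role (89 pts), Osei→Backend role (63 pts), Mendoza→Frontend role (97 pts) — total 81+97+98+89+63+97 = 525 pts.
Row-greedy (each employee in turn takes its best remaining role) gives 522 pts, worse by 3.
Next-best assignment: Santos→Ops role, Ghosh→QA role, Lindqvist→Lead role, Rivera→Data role, Osei→Backend role, Mendoza→Frontend role = 522 pts.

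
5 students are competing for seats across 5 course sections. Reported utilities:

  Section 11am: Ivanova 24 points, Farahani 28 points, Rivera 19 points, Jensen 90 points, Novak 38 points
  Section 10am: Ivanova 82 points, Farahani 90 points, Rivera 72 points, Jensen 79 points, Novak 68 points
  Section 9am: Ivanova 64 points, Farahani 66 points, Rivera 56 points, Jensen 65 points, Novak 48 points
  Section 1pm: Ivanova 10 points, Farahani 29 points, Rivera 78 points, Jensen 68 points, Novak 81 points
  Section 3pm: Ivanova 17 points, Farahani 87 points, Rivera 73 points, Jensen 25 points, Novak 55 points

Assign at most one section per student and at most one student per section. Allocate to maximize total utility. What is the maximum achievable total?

Maximum total: 398 points

Optimal: Ivanova→Section 9am (64 points), Farahani→Section 10am (90 points), Rivera→Section 3pm (73 points), Jensen→Section 11am (90 points), Novak→Section 1pm (81 points) — total 64+90+73+90+81 = 398 points.
No other one-to-one assignment exceeds 398 points.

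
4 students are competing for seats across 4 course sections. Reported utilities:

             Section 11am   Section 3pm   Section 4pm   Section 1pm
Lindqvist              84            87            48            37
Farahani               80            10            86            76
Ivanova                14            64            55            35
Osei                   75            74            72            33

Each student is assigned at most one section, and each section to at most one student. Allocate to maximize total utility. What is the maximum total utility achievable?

Max total: 296 points

This is a one-to-one assignment (maximum-weight bipartite matching).
Optimal: Lindqvist→Section 11am (84 points), Farahani→Section 1pm (76 points), Ivanova→Section 3pm (64 points), Osei→Section 4pm (72 points) — total 84+76+64+72 = 296 points.
Next-best assignment: Lindqvist→Section 3pm, Farahani→Section 1pm, Ivanova→Section 4pm, Osei→Section 11am = 293 points.
Checked against all permutations: 296 points is optimal.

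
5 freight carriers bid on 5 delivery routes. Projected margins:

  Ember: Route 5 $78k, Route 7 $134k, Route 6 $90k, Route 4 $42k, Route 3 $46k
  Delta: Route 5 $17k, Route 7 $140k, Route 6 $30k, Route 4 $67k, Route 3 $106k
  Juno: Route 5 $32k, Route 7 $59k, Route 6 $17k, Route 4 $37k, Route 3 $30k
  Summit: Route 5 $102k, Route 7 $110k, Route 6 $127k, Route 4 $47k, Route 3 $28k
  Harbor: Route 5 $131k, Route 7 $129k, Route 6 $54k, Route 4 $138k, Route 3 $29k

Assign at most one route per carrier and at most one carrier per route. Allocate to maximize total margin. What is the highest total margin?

Optimal: Ember→Route 7 ($134k), Delta→Route 3 ($106k), Juno→Route 5 ($32k), Summit→Route 6 ($127k), Harbor→Route 4 ($138k) — total 134+106+32+127+138 = $537k.
Column-greedy (each route in turn goes to its best remaining carrier) gives $470k, worse by 67.

Maximum total: $537k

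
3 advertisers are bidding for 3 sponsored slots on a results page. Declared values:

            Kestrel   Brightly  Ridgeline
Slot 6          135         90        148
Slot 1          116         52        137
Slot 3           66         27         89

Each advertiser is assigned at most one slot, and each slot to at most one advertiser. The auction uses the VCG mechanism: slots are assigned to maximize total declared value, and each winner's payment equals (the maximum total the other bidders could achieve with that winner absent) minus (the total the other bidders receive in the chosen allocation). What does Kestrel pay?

Kestrel pays $63.

Efficient allocation: Kestrel→Slot 6 ($135), Brightly→Slot 3 ($27), Ridgeline→Slot 1 ($137); total welfare W = $299.
Kestrel receives Slot 6 at value $135, so the others get W − 135 = $164.
Without Kestrel: best allocation of the remaining 2 bidders over all 3 slots is Brightly→Slot 6 ($90), Ridgeline→Slot 1 ($137), total $227.
VCG payment = (others' best without Kestrel) − (others' welfare with Kestrel) = 227 − 164 = $63.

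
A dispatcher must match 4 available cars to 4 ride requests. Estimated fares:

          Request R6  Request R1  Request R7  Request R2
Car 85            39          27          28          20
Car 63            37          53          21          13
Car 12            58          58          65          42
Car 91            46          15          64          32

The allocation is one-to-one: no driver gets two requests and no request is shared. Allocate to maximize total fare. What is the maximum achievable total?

Optimal: Car 85→Request R6 ($39), Car 63→Request R1 ($53), Car 12→Request R2 ($42), Car 91→Request R7 ($64) — total 39+53+42+64 = $198.

Max total: $198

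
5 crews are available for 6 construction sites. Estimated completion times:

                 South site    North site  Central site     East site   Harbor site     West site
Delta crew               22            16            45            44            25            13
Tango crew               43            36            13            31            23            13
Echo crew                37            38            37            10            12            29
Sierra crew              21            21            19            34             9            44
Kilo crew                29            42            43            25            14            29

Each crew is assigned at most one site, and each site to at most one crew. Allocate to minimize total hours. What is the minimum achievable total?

Min total: 71 hours

Optimal: Delta crew→West site (13 hours), Tango crew→Central site (13 hours), Echo crew→East site (10 hours), Sierra crew→South site (21 hours), Kilo crew→Harbor site (14 hours) — total 13+13+10+21+14 = 71 hours.
Checked against all permutations: 71 hours is optimal.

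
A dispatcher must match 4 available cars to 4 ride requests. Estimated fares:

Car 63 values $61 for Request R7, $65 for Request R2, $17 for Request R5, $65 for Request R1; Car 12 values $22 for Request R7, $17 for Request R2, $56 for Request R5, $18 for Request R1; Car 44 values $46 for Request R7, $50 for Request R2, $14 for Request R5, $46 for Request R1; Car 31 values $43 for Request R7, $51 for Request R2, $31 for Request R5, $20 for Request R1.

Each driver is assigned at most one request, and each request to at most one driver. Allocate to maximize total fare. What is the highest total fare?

Maximum total: $218

Optimal: Car 63→Request R1 ($65), Car 12→Request R5 ($56), Car 44→Request R7 ($46), Car 31→Request R2 ($51) — total 65+56+46+51 = $218.
Column-greedy (each request in turn goes to its best remaining driver) gives $214, worse by 4.
Next-best assignment: Car 63→Request R7, Car 12→Request R5, Car 44→Request R1, Car 31→Request R2 = $214.
Checked against all permutations: $218 is optimal.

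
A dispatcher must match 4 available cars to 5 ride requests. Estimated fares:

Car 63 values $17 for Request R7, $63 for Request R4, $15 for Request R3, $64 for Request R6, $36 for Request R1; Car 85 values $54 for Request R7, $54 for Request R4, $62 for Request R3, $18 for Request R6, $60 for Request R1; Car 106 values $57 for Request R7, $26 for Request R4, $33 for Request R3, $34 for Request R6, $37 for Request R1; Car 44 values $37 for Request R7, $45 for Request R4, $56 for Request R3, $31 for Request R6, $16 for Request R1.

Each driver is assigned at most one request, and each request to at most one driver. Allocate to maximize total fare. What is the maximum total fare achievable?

Maximum total: $237

This is a one-to-one assignment (maximum-weight bipartite matching).
Optimal: Car 63→Request R6 ($64), Car 85→Request R1 ($60), Car 106→Request R7 ($57), Car 44→Request R3 ($56) — total 64+60+57+56 = $237.
Row-greedy (each driver in turn takes its best remaining request) gives $228, worse by 9.
Next-best assignment: Car 63→Request R4, Car 85→Request R1, Car 106→Request R7, Car 44→Request R3 = $236.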